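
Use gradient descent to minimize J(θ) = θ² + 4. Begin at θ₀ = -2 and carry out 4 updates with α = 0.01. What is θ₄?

J′(θ) = 2θ
Step 1: J′(-2) = -4; θ₁ = -2 − 0.01·(-4) = -1.96
Step 2: J′(-1.96) = -3.92; θ₂ = -1.96 − 0.01·(-3.92) = -1.9208
Step 3: J′(-1.9208) = -3.8416; θ₃ = -1.9208 − 0.01·(-3.8416) = -1.882384
Step 4: J′(-1.882384) = -3.764768; θ₄ = -1.882384 − 0.01·(-3.764768) = -1.84473632

-1.84473632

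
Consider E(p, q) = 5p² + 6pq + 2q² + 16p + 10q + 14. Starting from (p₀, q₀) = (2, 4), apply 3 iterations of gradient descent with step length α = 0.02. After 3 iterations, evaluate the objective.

∇E = (10p + 6q + 16, 6p + 4q + 10)
Step 1: at (2, 4), ∇E = (60, 38) → (2, 4) − 0.02·(60, 38) = (0.8, 3.24)
Step 2: at (0.8, 3.24), ∇E = (43.44, 27.76) → (0.8, 3.24) − 0.02·(43.44, 27.76) = (-0.0688, 2.6848)
Step 3: at (-0.0688, 2.6848), ∇E = (31.4208, 20.3264) → (-0.0688, 2.6848) − 0.02·(31.4208, 20.3264) = (-0.697216, 2.278272)
E(-0.697216, 2.278272) = 28.908175220736

28.908175220736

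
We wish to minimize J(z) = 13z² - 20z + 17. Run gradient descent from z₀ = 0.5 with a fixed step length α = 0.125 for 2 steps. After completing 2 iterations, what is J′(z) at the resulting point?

J′(z) = 26z - 20
z₁ = 0.5 − 0.125·(-7) = 1.375
z₂ = 1.375 − 0.125·15.75 = -0.59375
J′(z) at (-0.59375) = -35.4375

-35.4375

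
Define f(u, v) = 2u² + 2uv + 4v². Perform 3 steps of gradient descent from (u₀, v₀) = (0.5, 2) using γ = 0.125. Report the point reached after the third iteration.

(-0.0625, 0.0234375)

∇f = (4u + 2v, 2u + 8v)
(u₁, v₁) = (0.5, 2) − 0.125·(6, 17) = (-0.25, -0.125)
(u₂, v₂) = (-0.25, -0.125) − 0.125·(-1.25, -1.5) = (-0.09375, 0.0625)
(u₃, v₃) = (-0.09375, 0.0625) − 0.125·(-0.25, 0.3125) = (-0.0625, 0.0234375)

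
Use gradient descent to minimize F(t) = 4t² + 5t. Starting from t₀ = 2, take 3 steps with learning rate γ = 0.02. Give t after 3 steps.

0.930848

F′(t) = 8t + 5
t₁ = 2 − 0.02·21 = 1.58
t₂ = 1.58 − 0.02·17.64 = 1.2272
t₃ = 1.2272 − 0.02·14.8176 = 0.930848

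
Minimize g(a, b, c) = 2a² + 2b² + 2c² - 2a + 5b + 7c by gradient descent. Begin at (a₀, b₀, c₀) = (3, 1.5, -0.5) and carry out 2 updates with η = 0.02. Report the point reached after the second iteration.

∇g = (4a - 2, 4b + 5, 4c + 7)
(a₁, b₁, c₁) = (3, 1.5, -0.5) − 0.02·(10, 11, 5) = (2.8, 1.28, -0.6)
(a₂, b₂, c₂) = (2.8, 1.28, -0.6) − 0.02·(9.2, 10.12, 4.6) = (2.616, 1.0776, -0.692)

(2.616, 1.0776, -0.692)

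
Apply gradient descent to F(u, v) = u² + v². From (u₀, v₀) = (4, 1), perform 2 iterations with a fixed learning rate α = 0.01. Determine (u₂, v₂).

(3.8416, 0.9604)

∇F = (2u, 2v)
Step 1: at (4, 1), ∇F = (8, 2) → (4, 1) − 0.01·(8, 2) = (3.92, 0.98)
Step 2: at (3.92, 0.98), ∇F = (7.84, 1.96) → (3.92, 0.98) − 0.01·(7.84, 1.96) = (3.8416, 0.9604)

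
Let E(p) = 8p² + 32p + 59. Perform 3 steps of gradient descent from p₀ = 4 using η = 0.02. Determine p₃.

-0.113408

E′(p) = 16p + 32
p₁ = 4 − 0.02·96 = 2.08
p₂ = 2.08 − 0.02·65.28 = 0.7744
p₃ = 0.7744 − 0.02·44.3904 = -0.113408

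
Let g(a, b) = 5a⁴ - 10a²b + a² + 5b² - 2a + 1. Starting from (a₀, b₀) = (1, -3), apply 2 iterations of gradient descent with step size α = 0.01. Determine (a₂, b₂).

(0.1104, -2.336)

∇g = (20a³ - 20ab + 2a - 2, -10a² + 10b)
Step 1: at (1, -3), ∇g = (80, -40) → (1, -3) − 0.01·(80, -40) = (0.2, -2.6)
Step 2: at (0.2, -2.6), ∇g = (8.96, -26.4) → (0.2, -2.6) − 0.01·(8.96, -26.4) = (0.1104, -2.336)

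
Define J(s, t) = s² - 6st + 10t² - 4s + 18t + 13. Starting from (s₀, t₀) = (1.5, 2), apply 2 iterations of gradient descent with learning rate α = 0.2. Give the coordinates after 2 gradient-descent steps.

∇J = (2s - 6t - 4, -6s + 20t + 18)
Step 1: at (1.5, 2), ∇J = (-13, 49) → (1.5, 2) − 0.2·(-13, 49) = (4.1, -7.8)
Step 2: at (4.1, -7.8), ∇J = (51, -162.6) → (4.1, -7.8) − 0.2·(51, -162.6) = (-6.1, 24.72)

(-6.1, 24.72)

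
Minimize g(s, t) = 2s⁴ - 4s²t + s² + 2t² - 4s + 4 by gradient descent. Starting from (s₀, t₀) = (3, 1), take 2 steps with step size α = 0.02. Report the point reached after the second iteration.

(-0.88667648, 1.570752)

∇g = (8s³ - 8st + 2s - 4, -4s² + 4t)
(s₁, t₁) = (3, 1) − 0.02·(194, -32) = (-0.88, 1.64)
(s₂, t₂) = (-0.88, 1.64) − 0.02·(0.333824, 3.4624) = (-0.88667648, 1.570752)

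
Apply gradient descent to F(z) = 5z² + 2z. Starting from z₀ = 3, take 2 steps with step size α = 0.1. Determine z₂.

-0.2

F′(z) = 10z + 2
Step 1: F′(3) = 32; z₁ = 3 − 0.1·32 = -0.2
Step 2: F′(-0.2) = 0; z₂ = -0.2 − 0.1·0 = -0.2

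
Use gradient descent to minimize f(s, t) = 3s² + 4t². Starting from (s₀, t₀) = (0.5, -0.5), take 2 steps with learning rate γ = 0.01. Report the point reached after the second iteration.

(0.4418, -0.4232)

∇f = (6s, 8t)
Step 1: at (0.5, -0.5), ∇f = (3, -4) → (0.5, -0.5) − 0.01·(3, -4) = (0.47, -0.46)
Step 2: at (0.47, -0.46), ∇f = (2.82, -3.68) → (0.47, -0.46) − 0.01·(2.82, -3.68) = (0.4418, -0.4232)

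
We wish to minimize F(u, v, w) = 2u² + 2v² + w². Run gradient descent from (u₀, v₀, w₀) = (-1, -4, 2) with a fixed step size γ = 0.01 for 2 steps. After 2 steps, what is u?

∇F = (4u, 4v, 2w)
Step 1: at (-1, -4, 2), ∇F = (-4, -16, 4) → (-1, -4, 2) − 0.01·(-4, -16, 4) = (-0.96, -3.84, 1.96)
Step 2: at (-0.96, -3.84, 1.96), ∇F = (-3.84, -15.36, 3.92) → (-0.96, -3.84, 1.96) − 0.01·(-3.84, -15.36, 3.92) = (-0.9216, -3.6864, 1.9208)
u = -0.9216

-0.9216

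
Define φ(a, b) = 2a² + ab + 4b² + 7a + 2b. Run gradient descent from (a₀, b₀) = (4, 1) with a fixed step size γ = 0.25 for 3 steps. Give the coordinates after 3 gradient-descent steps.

∇φ = (4a + b + 7, a + 8b + 2)
Step 1: at (4, 1), ∇φ = (24, 14) → (4, 1) − 0.25·(24, 14) = (-2, -2.5)
Step 2: at (-2, -2.5), ∇φ = (-3.5, -20) → (-2, -2.5) − 0.25·(-3.5, -20) = (-1.125, 2.5)
Step 3: at (-1.125, 2.5), ∇φ = (5, 20.875) → (-1.125, 2.5) − 0.25·(5, 20.875) = (-2.375, -2.71875)

(-2.375, -2.71875)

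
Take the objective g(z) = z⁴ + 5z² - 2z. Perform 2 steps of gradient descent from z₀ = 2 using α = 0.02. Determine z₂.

0.76

g′(z) = 4z³ + 10z - 2
z₁ = 2 − 0.02·50 = 1
z₂ = 1 − 0.02·12 = 0.76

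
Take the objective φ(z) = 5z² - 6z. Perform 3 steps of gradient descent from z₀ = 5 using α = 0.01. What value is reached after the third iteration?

φ′(z) = 10z - 6
z₁ = 5 − 0.01·44 = 4.56
z₂ = 4.56 − 0.01·39.6 = 4.164
z₃ = 4.164 − 0.01·35.64 = 3.8076

3.8076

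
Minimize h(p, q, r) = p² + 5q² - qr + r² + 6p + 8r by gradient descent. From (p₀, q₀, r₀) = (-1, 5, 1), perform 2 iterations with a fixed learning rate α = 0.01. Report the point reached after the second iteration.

∇h = (2p + 6, 10q - r, -q + 2r + 8)
(p₁, q₁, r₁) = (-1, 5, 1) − 0.01·(4, 49, 5) = (-1.04, 4.51, 0.95)
(p₂, q₂, r₂) = (-1.04, 4.51, 0.95) − 0.01·(3.92, 44.15, 5.39) = (-1.0792, 4.0685, 0.8961)

(-1.0792, 4.0685, 0.8961)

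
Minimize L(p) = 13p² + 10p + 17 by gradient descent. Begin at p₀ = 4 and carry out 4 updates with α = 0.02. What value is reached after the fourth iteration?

-0.15186176

L′(p) = 26p + 10
Step 1: L′(4) = 114; p₁ = 4 − 0.02·114 = 1.72
Step 2: L′(1.72) = 54.72; p₂ = 1.72 − 0.02·54.72 = 0.6256
Step 3: L′(0.6256) = 26.2656; p₃ = 0.6256 − 0.02·26.2656 = 0.100288
Step 4: L′(0.100288) = 12.607488; p₄ = 0.100288 − 0.02·12.607488 = -0.15186176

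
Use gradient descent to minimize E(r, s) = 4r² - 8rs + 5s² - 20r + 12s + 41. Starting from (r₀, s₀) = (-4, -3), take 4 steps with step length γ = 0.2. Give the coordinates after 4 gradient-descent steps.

(-35.7184, 43.592)

∇E = (8r - 8s - 20, -8r + 10s + 12)
(r₁, s₁) = (-4, -3) − 0.2·(-28, 14) = (1.6, -5.8)
(r₂, s₂) = (1.6, -5.8) − 0.2·(39.2, -58.8) = (-6.24, 5.96)
(r₃, s₃) = (-6.24, 5.96) − 0.2·(-117.6, 121.52) = (17.28, -18.344)
(r₄, s₄) = (17.28, -18.344) − 0.2·(264.992, -309.68) = (-35.7184, 43.592)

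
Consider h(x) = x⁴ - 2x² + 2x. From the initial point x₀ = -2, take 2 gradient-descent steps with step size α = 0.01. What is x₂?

h′(x) = 4x³ - 4x + 2
x₁ = -2 − 0.01·(-22) = -1.78
x₂ = -1.78 − 0.01·(-13.439008) = -1.64560992

-1.64560992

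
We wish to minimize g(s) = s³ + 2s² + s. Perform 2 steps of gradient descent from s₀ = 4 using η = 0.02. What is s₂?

g′(s) = 3s² + 4s + 1
s₁ = 4 − 0.02·65 = 2.7
s₂ = 2.7 − 0.02·33.67 = 2.0266

2.0266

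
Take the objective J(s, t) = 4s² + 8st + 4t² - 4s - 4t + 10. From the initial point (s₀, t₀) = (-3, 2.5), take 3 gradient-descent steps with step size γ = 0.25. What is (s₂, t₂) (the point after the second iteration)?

(-7, -1.5)

∇J = (8s + 8t - 4, 8s + 8t - 4)
Step 1: at (-3, 2.5), ∇J = (-8, -8) → (-3, 2.5) − 0.25·(-8, -8) = (-1, 4.5)
Step 2: at (-1, 4.5), ∇J = (24, 24) → (-1, 4.5) − 0.25·(24, 24) = (-7, -1.5)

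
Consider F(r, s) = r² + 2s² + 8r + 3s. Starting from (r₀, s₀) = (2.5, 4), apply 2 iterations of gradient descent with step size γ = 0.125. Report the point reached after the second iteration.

∇F = (2r + 8, 4s + 3)
Step 1: at (2.5, 4), ∇F = (13, 19) → (2.5, 4) − 0.125·(13, 19) = (0.875, 1.625)
Step 2: at (0.875, 1.625), ∇F = (9.75, 9.5) → (0.875, 1.625) − 0.125·(9.75, 9.5) = (-0.34375, 0.4375)

(-0.34375, 0.4375)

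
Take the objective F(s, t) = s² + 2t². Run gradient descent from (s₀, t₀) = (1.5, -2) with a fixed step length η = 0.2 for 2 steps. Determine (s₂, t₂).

∇F = (2s, 4t)
(s₁, t₁) = (1.5, -2) − 0.2·(3, -8) = (0.9, -0.4)
(s₂, t₂) = (0.9, -0.4) − 0.2·(1.8, -1.6) = (0.54, -0.08)

(0.54, -0.08)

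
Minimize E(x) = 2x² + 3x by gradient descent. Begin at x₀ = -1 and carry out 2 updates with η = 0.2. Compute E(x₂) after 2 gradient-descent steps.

E′(x) = 4x + 3
Step 1: E′(-1) = -1; x₁ = -1 − 0.2·(-1) = -0.8
Step 2: E′(-0.8) = -0.2; x₂ = -0.8 − 0.2·(-0.2) = -0.76
E(-0.76) = -1.1248

-1.1248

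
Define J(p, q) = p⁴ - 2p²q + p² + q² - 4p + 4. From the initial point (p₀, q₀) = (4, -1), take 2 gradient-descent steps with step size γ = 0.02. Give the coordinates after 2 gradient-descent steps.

∇J = (4p³ - 4pq + 2p - 4, -2p² + 2q)
Step 1: at (4, -1), ∇J = (276, -34) → (4, -1) − 0.02·(276, -34) = (-1.52, -0.32)
Step 2: at (-1.52, -0.32), ∇J = (-23.032832, -5.2608) → (-1.52, -0.32) − 0.02·(-23.032832, -5.2608) = (-1.05934336, -0.214784)

(-1.05934336, -0.214784)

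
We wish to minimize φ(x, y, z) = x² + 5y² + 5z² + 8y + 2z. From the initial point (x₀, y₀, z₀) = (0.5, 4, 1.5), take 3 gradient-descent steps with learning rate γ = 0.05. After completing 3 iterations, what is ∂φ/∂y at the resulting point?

∇φ = (2x, 10y + 8, 10z + 2)
(x₁, y₁, z₁) = (0.5, 4, 1.5) − 0.05·(1, 48, 17) = (0.45, 1.6, 0.65)
(x₂, y₂, z₂) = (0.45, 1.6, 0.65) − 0.05·(0.9, 24, 8.5) = (0.405, 0.4, 0.225)
(x₃, y₃, z₃) = (0.405, 0.4, 0.225) − 0.05·(0.81, 12, 4.25) = (0.3645, -0.2, 0.0125)
∂φ/∂y at (0.3645, -0.2, 0.0125) = 6

6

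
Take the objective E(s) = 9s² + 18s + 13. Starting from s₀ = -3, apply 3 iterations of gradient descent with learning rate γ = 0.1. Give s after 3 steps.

E′(s) = 18s + 18
Step 1: E′(-3) = -36; s₁ = -3 − 0.1·(-36) = 0.6
Step 2: E′(0.6) = 28.8; s₂ = 0.6 − 0.1·28.8 = -2.28
Step 3: E′(-2.28) = -23.04; s₃ = -2.28 − 0.1·(-23.04) = 0.024

0.024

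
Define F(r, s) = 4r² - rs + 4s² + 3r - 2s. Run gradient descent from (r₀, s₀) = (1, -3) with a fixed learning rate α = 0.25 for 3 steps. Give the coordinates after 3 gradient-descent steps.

(-4.40625, 5.046875)

∇F = (8r - s + 3, -r + 8s - 2)
Step 1: at (1, -3), ∇F = (14, -27) → (1, -3) − 0.25·(14, -27) = (-2.5, 3.75)
Step 2: at (-2.5, 3.75), ∇F = (-20.75, 30.5) → (-2.5, 3.75) − 0.25·(-20.75, 30.5) = (2.6875, -3.875)
Step 3: at (2.6875, -3.875), ∇F = (28.375, -35.6875) → (2.6875, -3.875) − 0.25·(28.375, -35.6875) = (-4.40625, 5.046875)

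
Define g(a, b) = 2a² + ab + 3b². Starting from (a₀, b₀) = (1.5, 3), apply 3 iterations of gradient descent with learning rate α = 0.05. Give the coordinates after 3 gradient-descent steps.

∇g = (4a + b, a + 6b)
(a₁, b₁) = (1.5, 3) − 0.05·(9, 19.5) = (1.05, 2.025)
(a₂, b₂) = (1.05, 2.025) − 0.05·(6.225, 13.2) = (0.73875, 1.365)
(a₃, b₃) = (0.73875, 1.365) − 0.05·(4.32, 8.92875) = (0.52275, 0.9185625)

(0.52275, 0.9185625)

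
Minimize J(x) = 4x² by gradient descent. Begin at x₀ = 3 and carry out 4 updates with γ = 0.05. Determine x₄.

J′(x) = 8x
Step 1: J′(3) = 24; x₁ = 3 − 0.05·24 = 1.8
Step 2: J′(1.8) = 14.4; x₂ = 1.8 − 0.05·14.4 = 1.08
Step 3: J′(1.08) = 8.64; x₃ = 1.08 − 0.05·8.64 = 0.648
Step 4: J′(0.648) = 5.184; x₄ = 0.648 − 0.05·5.184 = 0.3888

0.3888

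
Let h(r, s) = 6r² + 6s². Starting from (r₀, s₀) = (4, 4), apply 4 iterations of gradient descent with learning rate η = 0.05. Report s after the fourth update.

0.1024

∇h = (12r, 12s)
(r₁, s₁) = (4, 4) − 0.05·(48, 48) = (1.6, 1.6)
(r₂, s₂) = (1.6, 1.6) − 0.05·(19.2, 19.2) = (0.64, 0.64)
(r₃, s₃) = (0.64, 0.64) − 0.05·(7.68, 7.68) = (0.256, 0.256)
(r₄, s₄) = (0.256, 0.256) − 0.05·(3.072, 3.072) = (0.1024, 0.1024)
s = 0.1024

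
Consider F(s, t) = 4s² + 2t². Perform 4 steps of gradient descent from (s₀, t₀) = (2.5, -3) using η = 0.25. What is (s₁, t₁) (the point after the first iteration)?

∇F = (8s, 4t)
Step 1: at (2.5, -3), ∇F = (20, -12) → (2.5, -3) − 0.25·(20, -12) = (-2.5, 0)

(-2.5, 0)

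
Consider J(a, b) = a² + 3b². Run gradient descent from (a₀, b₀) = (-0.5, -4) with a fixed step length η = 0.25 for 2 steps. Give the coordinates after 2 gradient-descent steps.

(-0.125, -1)

∇J = (2a, 6b)
Step 1: at (-0.5, -4), ∇J = (-1, -24) → (-0.5, -4) − 0.25·(-1, -24) = (-0.25, 2)
Step 2: at (-0.25, 2), ∇J = (-0.5, 12) → (-0.25, 2) − 0.25·(-0.5, 12) = (-0.125, -1)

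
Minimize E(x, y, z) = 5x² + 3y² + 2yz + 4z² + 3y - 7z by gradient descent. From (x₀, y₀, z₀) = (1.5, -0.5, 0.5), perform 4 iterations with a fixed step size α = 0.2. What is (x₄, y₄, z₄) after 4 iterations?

∇E = (10x, 6y + 2z + 3, 2y + 8z - 7)
(x₁, y₁, z₁) = (1.5, -0.5, 0.5) − 0.2·(15, 1, -4) = (-1.5, -0.7, 1.3)
(x₂, y₂, z₂) = (-1.5, -0.7, 1.3) − 0.2·(-15, 1.4, 2) = (1.5, -0.98, 0.9)
(x₃, y₃, z₃) = (1.5, -0.98, 0.9) − 0.2·(15, -1.08, -1.76) = (-1.5, -0.764, 1.252)
(x₄, y₄, z₄) = (-1.5, -0.764, 1.252) − 0.2·(-15, 0.92, 1.488) = (1.5, -0.948, 0.9544)

(1.5, -0.948, 0.9544)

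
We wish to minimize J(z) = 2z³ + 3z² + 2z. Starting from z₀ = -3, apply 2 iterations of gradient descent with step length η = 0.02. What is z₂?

-5.045312

J′(z) = 6z² + 6z + 2
Step 1: J′(-3) = 38; z₁ = -3 − 0.02·38 = -3.76
Step 2: J′(-3.76) = 64.2656; z₂ = -3.76 − 0.02·64.2656 = -5.045312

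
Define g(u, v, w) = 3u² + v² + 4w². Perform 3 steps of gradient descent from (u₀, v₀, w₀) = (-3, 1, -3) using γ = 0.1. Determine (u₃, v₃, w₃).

(-0.192, 0.512, -0.024)

∇g = (6u, 2v, 8w)
Step 1: at (-3, 1, -3), ∇g = (-18, 2, -24) → (-3, 1, -3) − 0.1·(-18, 2, -24) = (-1.2, 0.8, -0.6)
Step 2: at (-1.2, 0.8, -0.6), ∇g = (-7.2, 1.6, -4.8) → (-1.2, 0.8, -0.6) − 0.1·(-7.2, 1.6, -4.8) = (-0.48, 0.64, -0.12)
Step 3: at (-0.48, 0.64, -0.12), ∇g = (-2.88, 1.28, -0.96) → (-0.48, 0.64, -0.12) − 0.1·(-2.88, 1.28, -0.96) = (-0.192, 0.512, -0.024)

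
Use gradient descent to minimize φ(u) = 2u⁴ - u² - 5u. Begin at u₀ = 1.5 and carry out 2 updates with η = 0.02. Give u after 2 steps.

1.04001152

φ′(u) = 8u³ - 2u - 5
Step 1: φ′(1.5) = 19; u₁ = 1.5 − 0.02·19 = 1.12
Step 2: φ′(1.12) = 3.999424; u₂ = 1.12 − 0.02·3.999424 = 1.04001152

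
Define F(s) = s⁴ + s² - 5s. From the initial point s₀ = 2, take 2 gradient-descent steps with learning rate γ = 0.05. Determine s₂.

F′(s) = 4s³ + 2s - 5
Step 1: F′(2) = 31; s₁ = 2 − 0.05·31 = 0.45
Step 2: F′(0.45) = -3.7355; s₂ = 0.45 − 0.05·(-3.7355) = 0.636775

0.636775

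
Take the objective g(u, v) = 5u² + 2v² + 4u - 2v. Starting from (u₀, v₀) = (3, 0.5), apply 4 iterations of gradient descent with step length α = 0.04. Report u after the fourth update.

0.04064

∇g = (10u + 4, 4v - 2)
(u₁, v₁) = (3, 0.5) − 0.04·(34, 0) = (1.64, 0.5)
(u₂, v₂) = (1.64, 0.5) − 0.04·(20.4, 0) = (0.824, 0.5)
(u₃, v₃) = (0.824, 0.5) − 0.04·(12.24, 0) = (0.3344, 0.5)
(u₄, v₄) = (0.3344, 0.5) − 0.04·(7.344, 0) = (0.04064, 0.5)
u = 0.04064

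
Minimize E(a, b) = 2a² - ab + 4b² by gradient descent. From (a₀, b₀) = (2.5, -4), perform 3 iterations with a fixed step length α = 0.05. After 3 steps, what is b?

-0.6986875

∇E = (4a - b, -a + 8b)
(a₁, b₁) = (2.5, -4) − 0.05·(14, -34.5) = (1.8, -2.275)
(a₂, b₂) = (1.8, -2.275) − 0.05·(9.475, -20) = (1.32625, -1.275)
(a₃, b₃) = (1.32625, -1.275) − 0.05·(6.58, -11.52625) = (0.99725, -0.6986875)
b = -0.6986875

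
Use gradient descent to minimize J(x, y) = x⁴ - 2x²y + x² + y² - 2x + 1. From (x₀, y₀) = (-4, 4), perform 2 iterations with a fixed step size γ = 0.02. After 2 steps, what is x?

0.09273088

∇J = (4x³ - 4xy + 2x - 2, -2x² + 2y)
Step 1: at (-4, 4), ∇J = (-202, -24) → (-4, 4) − 0.02·(-202, -24) = (0.04, 4.48)
Step 2: at (0.04, 4.48), ∇J = (-2.636544, 8.9568) → (0.04, 4.48) − 0.02·(-2.636544, 8.9568) = (0.09273088, 4.300864)
x = 0.09273088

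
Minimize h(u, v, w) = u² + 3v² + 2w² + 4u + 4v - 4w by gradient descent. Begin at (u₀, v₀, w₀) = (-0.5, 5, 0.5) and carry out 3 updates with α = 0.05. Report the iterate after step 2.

∇h = (2u + 4, 6v + 4, 4w - 4)
Step 1: at (-0.5, 5, 0.5), ∇h = (3, 34, -2) → (-0.5, 5, 0.5) − 0.05·(3, 34, -2) = (-0.65, 3.3, 0.6)
Step 2: at (-0.65, 3.3, 0.6), ∇h = (2.7, 23.8, -1.6) → (-0.65, 3.3, 0.6) − 0.05·(2.7, 23.8, -1.6) = (-0.785, 2.11, 0.68)

(-0.785, 2.11, 0.68)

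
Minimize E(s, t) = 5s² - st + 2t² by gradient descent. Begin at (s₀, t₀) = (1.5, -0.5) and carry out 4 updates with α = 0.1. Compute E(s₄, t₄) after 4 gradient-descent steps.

0.002559425

∇E = (10s - t, -s + 4t)
(s₁, t₁) = (1.5, -0.5) − 0.1·(15.5, -3.5) = (-0.05, -0.15)
(s₂, t₂) = (-0.05, -0.15) − 0.1·(-0.35, -0.55) = (-0.015, -0.095)
(s₃, t₃) = (-0.015, -0.095) − 0.1·(-0.055, -0.365) = (-0.0095, -0.0585)
(s₄, t₄) = (-0.0095, -0.0585) − 0.1·(-0.0365, -0.2245) = (-0.00585, -0.03605)
E(-0.00585, -0.03605) = 0.002559425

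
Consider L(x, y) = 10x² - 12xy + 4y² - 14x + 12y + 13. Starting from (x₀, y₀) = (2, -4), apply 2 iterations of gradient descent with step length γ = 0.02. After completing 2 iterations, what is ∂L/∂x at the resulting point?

15.696

∇L = (20x - 12y - 14, -12x + 8y + 12)
(x₁, y₁) = (2, -4) − 0.02·(74, -44) = (0.52, -3.12)
(x₂, y₂) = (0.52, -3.12) − 0.02·(33.84, -19.2) = (-0.1568, -2.736)
∂L/∂x at (-0.1568, -2.736) = 15.696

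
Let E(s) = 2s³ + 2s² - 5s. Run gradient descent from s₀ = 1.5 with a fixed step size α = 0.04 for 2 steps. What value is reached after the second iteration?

E′(s) = 6s² + 4s - 5
Step 1: E′(1.5) = 14.5; s₁ = 1.5 − 0.04·14.5 = 0.92
Step 2: E′(0.92) = 3.7584; s₂ = 0.92 − 0.04·3.7584 = 0.769664

0.769664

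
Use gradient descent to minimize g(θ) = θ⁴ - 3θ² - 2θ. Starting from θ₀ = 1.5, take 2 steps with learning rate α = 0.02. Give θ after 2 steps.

g′(θ) = 4θ³ - 6θ - 2
θ₁ = 1.5 − 0.02·2.5 = 1.45
θ₂ = 1.45 − 0.02·1.4945 = 1.42011

1.42011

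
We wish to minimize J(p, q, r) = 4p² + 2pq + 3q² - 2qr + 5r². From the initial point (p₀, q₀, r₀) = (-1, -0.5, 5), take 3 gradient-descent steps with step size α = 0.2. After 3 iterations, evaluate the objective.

396.35256

∇J = (8p + 2q, 2p + 6q - 2r, -2q + 10r)
(p₁, q₁, r₁) = (-1, -0.5, 5) − 0.2·(-9, -15, 51) = (0.8, 2.5, -5.2)
(p₂, q₂, r₂) = (0.8, 2.5, -5.2) − 0.2·(11.4, 27, -57) = (-1.48, -2.9, 6.2)
(p₃, q₃, r₃) = (-1.48, -2.9, 6.2) − 0.2·(-17.64, -32.76, 67.8) = (2.048, 3.652, -7.36)
J(2.048, 3.652, -7.36) = 396.35256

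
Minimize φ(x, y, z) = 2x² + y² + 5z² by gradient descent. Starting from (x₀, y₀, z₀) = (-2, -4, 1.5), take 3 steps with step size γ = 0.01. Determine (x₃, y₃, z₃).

∇φ = (4x, 2y, 10z)
(x₁, y₁, z₁) = (-2, -4, 1.5) − 0.01·(-8, -8, 15) = (-1.92, -3.92, 1.35)
(x₂, y₂, z₂) = (-1.92, -3.92, 1.35) − 0.01·(-7.68, -7.84, 13.5) = (-1.8432, -3.8416, 1.215)
(x₃, y₃, z₃) = (-1.8432, -3.8416, 1.215) − 0.01·(-7.3728, -7.6832, 12.15) = (-1.769472, -3.764768, 1.0935)

(-1.769472, -3.764768, 1.0935)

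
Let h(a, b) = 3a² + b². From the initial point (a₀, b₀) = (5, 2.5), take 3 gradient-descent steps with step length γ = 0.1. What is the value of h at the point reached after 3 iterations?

1.9456

∇h = (6a, 2b)
Step 1: at (5, 2.5), ∇h = (30, 5) → (5, 2.5) − 0.1·(30, 5) = (2, 2)
Step 2: at (2, 2), ∇h = (12, 4) → (2, 2) − 0.1·(12, 4) = (0.8, 1.6)
Step 3: at (0.8, 1.6), ∇h = (4.8, 3.2) → (0.8, 1.6) − 0.1·(4.8, 3.2) = (0.32, 1.28)
h(0.32, 1.28) = 1.9456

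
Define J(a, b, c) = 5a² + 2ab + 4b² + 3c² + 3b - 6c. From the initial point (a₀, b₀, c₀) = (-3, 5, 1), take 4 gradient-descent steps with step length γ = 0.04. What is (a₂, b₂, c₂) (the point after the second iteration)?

∇J = (10a + 2b, 2a + 8b + 3, 6c - 6)
(a₁, b₁, c₁) = (-3, 5, 1) − 0.04·(-20, 37, 0) = (-2.2, 3.52, 1)
(a₂, b₂, c₂) = (-2.2, 3.52, 1) − 0.04·(-14.96, 26.76, 0) = (-1.6016, 2.4496, 1)

(-1.6016, 2.4496, 1)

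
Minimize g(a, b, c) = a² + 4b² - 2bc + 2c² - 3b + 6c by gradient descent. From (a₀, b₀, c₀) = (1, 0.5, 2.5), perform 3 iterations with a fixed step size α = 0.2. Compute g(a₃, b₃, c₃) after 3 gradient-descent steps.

-3.379936

∇g = (2a, 8b - 2c - 3, -2b + 4c + 6)
(a₁, b₁, c₁) = (1, 0.5, 2.5) − 0.2·(2, -4, 15) = (0.6, 1.3, -0.5)
(a₂, b₂, c₂) = (0.6, 1.3, -0.5) − 0.2·(1.2, 8.4, 1.4) = (0.36, -0.38, -0.78)
(a₃, b₃, c₃) = (0.36, -0.38, -0.78) − 0.2·(0.72, -4.48, 3.64) = (0.216, 0.516, -1.508)
g(0.216, 0.516, -1.508) = -3.379936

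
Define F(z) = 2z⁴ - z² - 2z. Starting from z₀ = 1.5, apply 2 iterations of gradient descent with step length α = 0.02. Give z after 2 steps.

F′(z) = 8z³ - 2z - 2
z₁ = 1.5 − 0.02·22 = 1.06
z₂ = 1.06 − 0.02·5.408128 = 0.95183744

0.95183744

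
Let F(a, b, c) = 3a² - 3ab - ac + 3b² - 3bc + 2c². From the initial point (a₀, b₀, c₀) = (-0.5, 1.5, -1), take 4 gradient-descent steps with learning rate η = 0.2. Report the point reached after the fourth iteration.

∇F = (6a - 3b - c, -3a + 6b - 3c, -a - 3b + 4c)
Step 1: at (-0.5, 1.5, -1), ∇F = (-6.5, 13.5, -8) → (-0.5, 1.5, -1) − 0.2·(-6.5, 13.5, -8) = (0.8, -1.2, 0.6)
Step 2: at (0.8, -1.2, 0.6), ∇F = (7.8, -11.4, 5.2) → (0.8, -1.2, 0.6) − 0.2·(7.8, -11.4, 5.2) = (-0.76, 1.08, -0.44)
Step 3: at (-0.76, 1.08, -0.44), ∇F = (-7.36, 10.08, -4.24) → (-0.76, 1.08, -0.44) − 0.2·(-7.36, 10.08, -4.24) = (0.712, -0.936, 0.408)
Step 4: at (0.712, -0.936, 0.408), ∇F = (6.672, -8.976, 3.728) → (0.712, -0.936, 0.408) − 0.2·(6.672, -8.976, 3.728) = (-0.6224, 0.8592, -0.3376)

(-0.6224, 0.8592, -0.3376)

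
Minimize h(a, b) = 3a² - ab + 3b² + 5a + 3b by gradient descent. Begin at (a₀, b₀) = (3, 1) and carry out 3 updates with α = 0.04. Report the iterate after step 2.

∇h = (6a - b + 5, -a + 6b + 3)
Step 1: at (3, 1), ∇h = (22, 6) → (3, 1) − 0.04·(22, 6) = (2.12, 0.76)
Step 2: at (2.12, 0.76), ∇h = (16.96, 5.44) → (2.12, 0.76) − 0.04·(16.96, 5.44) = (1.4416, 0.5424)

(1.4416, 0.5424)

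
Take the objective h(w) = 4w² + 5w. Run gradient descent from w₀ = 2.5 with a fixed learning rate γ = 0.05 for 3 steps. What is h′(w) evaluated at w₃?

5.4

h′(w) = 8w + 5
Step 1: h′(2.5) = 25; w₁ = 2.5 − 0.05·25 = 1.25
Step 2: h′(1.25) = 15; w₂ = 1.25 − 0.05·15 = 0.5
Step 3: h′(0.5) = 9; w₃ = 0.5 − 0.05·9 = 0.05
h′(w) at (0.05) = 5.4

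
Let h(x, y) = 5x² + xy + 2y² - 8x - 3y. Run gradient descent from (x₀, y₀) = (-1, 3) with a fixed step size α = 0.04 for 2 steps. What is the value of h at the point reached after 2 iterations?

4.39221504

∇h = (10x + y - 8, x + 4y - 3)
Step 1: at (-1, 3), ∇h = (-15, 8) → (-1, 3) − 0.04·(-15, 8) = (-0.4, 2.68)
Step 2: at (-0.4, 2.68), ∇h = (-9.32, 7.32) → (-0.4, 2.68) − 0.04·(-9.32, 7.32) = (-0.0272, 2.3872)
h(-0.0272, 2.3872) = 4.39221504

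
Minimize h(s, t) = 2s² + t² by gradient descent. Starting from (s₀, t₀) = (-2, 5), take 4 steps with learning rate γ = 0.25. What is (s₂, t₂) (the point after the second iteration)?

(0, 1.25)

∇h = (4s, 2t)
Step 1: at (-2, 5), ∇h = (-8, 10) → (-2, 5) − 0.25·(-8, 10) = (0, 2.5)
Step 2: at (0, 2.5), ∇h = (0, 5) → (0, 2.5) − 0.25·(0, 5) = (0, 1.25)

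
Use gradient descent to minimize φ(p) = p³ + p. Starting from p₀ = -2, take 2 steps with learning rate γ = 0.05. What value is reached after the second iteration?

φ′(p) = 3p² + 1
p₁ = -2 − 0.05·13 = -2.65
p₂ = -2.65 − 0.05·22.0675 = -3.753375

-3.753375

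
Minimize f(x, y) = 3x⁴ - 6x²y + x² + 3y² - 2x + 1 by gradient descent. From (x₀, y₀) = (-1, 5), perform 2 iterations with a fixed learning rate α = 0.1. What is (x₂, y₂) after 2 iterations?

(167.9888, 18.536)

∇f = (12x³ - 12xy + 2x - 2, -6x² + 6y)
Step 1: at (-1, 5), ∇f = (44, 24) → (-1, 5) − 0.1·(44, 24) = (-5.4, 2.6)
Step 2: at (-5.4, 2.6), ∇f = (-1733.888, -159.36) → (-5.4, 2.6) − 0.1·(-1733.888, -159.36) = (167.9888, 18.536)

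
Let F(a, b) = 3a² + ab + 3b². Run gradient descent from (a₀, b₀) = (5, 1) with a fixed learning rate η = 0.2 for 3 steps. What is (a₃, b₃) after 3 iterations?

∇F = (6a + b, a + 6b)
Step 1: at (5, 1), ∇F = (31, 11) → (5, 1) − 0.2·(31, 11) = (-1.2, -1.2)
Step 2: at (-1.2, -1.2), ∇F = (-8.4, -8.4) → (-1.2, -1.2) − 0.2·(-8.4, -8.4) = (0.48, 0.48)
Step 3: at (0.48, 0.48), ∇F = (3.36, 3.36) → (0.48, 0.48) − 0.2·(3.36, 3.36) = (-0.192, -0.192)

(-0.192, -0.192)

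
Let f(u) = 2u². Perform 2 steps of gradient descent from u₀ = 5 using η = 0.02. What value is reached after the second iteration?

f′(u) = 4u
Step 1: f′(5) = 20; u₁ = 5 − 0.02·20 = 4.6
Step 2: f′(4.6) = 18.4; u₂ = 4.6 − 0.02·18.4 = 4.232

4.232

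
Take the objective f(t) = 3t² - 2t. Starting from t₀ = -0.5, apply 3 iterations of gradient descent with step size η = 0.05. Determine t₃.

0.0475

f′(t) = 6t - 2
t₁ = -0.5 − 0.05·(-5) = -0.25
t₂ = -0.25 − 0.05·(-3.5) = -0.075
t₃ = -0.075 − 0.05·(-2.45) = 0.0475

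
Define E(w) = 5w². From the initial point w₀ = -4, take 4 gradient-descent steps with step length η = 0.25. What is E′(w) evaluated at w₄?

E′(w) = 10w
Step 1: E′(-4) = -40; w₁ = -4 − 0.25·(-40) = 6
Step 2: E′(6) = 60; w₂ = 6 − 0.25·60 = -9
Step 3: E′(-9) = -90; w₃ = -9 − 0.25·(-90) = 13.5
Step 4: E′(13.5) = 135; w₄ = 13.5 − 0.25·135 = -20.25
E′(w) at (-20.25) = -202.5

-202.5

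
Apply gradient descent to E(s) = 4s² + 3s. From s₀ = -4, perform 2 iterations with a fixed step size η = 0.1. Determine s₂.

-0.52

E′(s) = 8s + 3
Step 1: E′(-4) = -29; s₁ = -4 − 0.1·(-29) = -1.1
Step 2: E′(-1.1) = -5.8; s₂ = -1.1 − 0.1·(-5.8) = -0.52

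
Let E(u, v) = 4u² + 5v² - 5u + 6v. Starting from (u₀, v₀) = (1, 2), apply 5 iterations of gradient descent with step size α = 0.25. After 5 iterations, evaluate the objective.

∇E = (8u - 5, 10v + 6)
(u₁, v₁) = (1, 2) − 0.25·(3, 26) = (0.25, -4.5)
(u₂, v₂) = (0.25, -4.5) − 0.25·(-3, -39) = (1, 5.25)
(u₃, v₃) = (1, 5.25) − 0.25·(3, 58.5) = (0.25, -9.375)
(u₄, v₄) = (0.25, -9.375) − 0.25·(-3, -87.75) = (1, 12.5625)
(u₅, v₅) = (1, 12.5625) − 0.25·(3, 131.625) = (0.25, -20.34375)
E(0.25, -20.34375) = 1946.2783203125

1946.2783203125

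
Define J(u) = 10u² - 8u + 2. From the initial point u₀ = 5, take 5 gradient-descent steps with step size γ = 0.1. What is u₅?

-4.2

J′(u) = 20u - 8
Step 1: J′(5) = 92; u₁ = 5 − 0.1·92 = -4.2
Step 2: J′(-4.2) = -92; u₂ = -4.2 − 0.1·(-92) = 5
Step 3: J′(5) = 92; u₃ = 5 − 0.1·92 = -4.2
Step 4: J′(-4.2) = -92; u₄ = -4.2 − 0.1·(-92) = 5
Step 5: J′(5) = 92; u₅ = 5 − 0.1·92 = -4.2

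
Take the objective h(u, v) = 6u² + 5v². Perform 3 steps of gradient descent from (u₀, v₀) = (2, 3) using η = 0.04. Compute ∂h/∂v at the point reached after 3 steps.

6.48

∇h = (12u, 10v)
Step 1: at (2, 3), ∇h = (24, 30) → (2, 3) − 0.04·(24, 30) = (1.04, 1.8)
Step 2: at (1.04, 1.8), ∇h = (12.48, 18) → (1.04, 1.8) − 0.04·(12.48, 18) = (0.5408, 1.08)
Step 3: at (0.5408, 1.08), ∇h = (6.4896, 10.8) → (0.5408, 1.08) − 0.04·(6.4896, 10.8) = (0.281216, 0.648)
∂h/∂v at (0.281216, 0.648) = 6.48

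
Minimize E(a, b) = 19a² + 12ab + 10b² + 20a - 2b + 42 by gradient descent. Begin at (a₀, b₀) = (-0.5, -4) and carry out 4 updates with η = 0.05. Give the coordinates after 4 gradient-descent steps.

(-4.10425, -1.2323)

∇E = (38a + 12b + 20, 12a + 20b - 2)
Step 1: at (-0.5, -4), ∇E = (-47, -88) → (-0.5, -4) − 0.05·(-47, -88) = (1.85, 0.4)
Step 2: at (1.85, 0.4), ∇E = (95.1, 28.2) → (1.85, 0.4) − 0.05·(95.1, 28.2) = (-2.905, -1.01)
Step 3: at (-2.905, -1.01), ∇E = (-102.51, -57.06) → (-2.905, -1.01) − 0.05·(-102.51, -57.06) = (2.2205, 1.843)
Step 4: at (2.2205, 1.843), ∇E = (126.495, 61.506) → (2.2205, 1.843) − 0.05·(126.495, 61.506) = (-4.10425, -1.2323)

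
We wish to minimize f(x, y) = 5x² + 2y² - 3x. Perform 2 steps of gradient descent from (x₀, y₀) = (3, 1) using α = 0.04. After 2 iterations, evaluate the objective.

5.26966272

∇f = (10x - 3, 4y)
Step 1: at (3, 1), ∇f = (27, 4) → (3, 1) − 0.04·(27, 4) = (1.92, 0.84)
Step 2: at (1.92, 0.84), ∇f = (16.2, 3.36) → (1.92, 0.84) − 0.04·(16.2, 3.36) = (1.272, 0.7056)
f(1.272, 0.7056) = 5.26966272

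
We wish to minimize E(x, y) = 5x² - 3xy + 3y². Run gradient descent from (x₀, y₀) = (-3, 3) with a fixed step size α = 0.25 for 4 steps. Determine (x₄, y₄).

∇E = (10x - 3y, -3x + 6y)
(x₁, y₁) = (-3, 3) − 0.25·(-39, 27) = (6.75, -3.75)
(x₂, y₂) = (6.75, -3.75) − 0.25·(78.75, -42.75) = (-12.9375, 6.9375)
(x₃, y₃) = (-12.9375, 6.9375) − 0.25·(-150.1875, 80.4375) = (24.609375, -13.171875)
(x₄, y₄) = (24.609375, -13.171875) − 0.25·(285.609375, -152.859375) = (-46.79296875, 25.04296875)

(-46.79296875, 25.04296875)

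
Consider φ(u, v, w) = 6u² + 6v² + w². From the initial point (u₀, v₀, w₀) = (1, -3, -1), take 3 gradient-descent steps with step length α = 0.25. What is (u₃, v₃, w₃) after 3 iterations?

(-8, 24, -0.125)

∇φ = (12u, 12v, 2w)
(u₁, v₁, w₁) = (1, -3, -1) − 0.25·(12, -36, -2) = (-2, 6, -0.5)
(u₂, v₂, w₂) = (-2, 6, -0.5) − 0.25·(-24, 72, -1) = (4, -12, -0.25)
(u₃, v₃, w₃) = (4, -12, -0.25) − 0.25·(48, -144, -0.5) = (-8, 24, -0.125)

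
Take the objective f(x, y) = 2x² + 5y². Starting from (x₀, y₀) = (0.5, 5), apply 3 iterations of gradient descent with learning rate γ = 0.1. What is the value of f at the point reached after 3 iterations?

0.023328

∇f = (4x, 10y)
(x₁, y₁) = (0.5, 5) − 0.1·(2, 50) = (0.3, 0)
(x₂, y₂) = (0.3, 0) − 0.1·(1.2, 0) = (0.18, 0)
(x₃, y₃) = (0.18, 0) − 0.1·(0.72, 0) = (0.108, 0)
f(0.108, 0) = 0.023328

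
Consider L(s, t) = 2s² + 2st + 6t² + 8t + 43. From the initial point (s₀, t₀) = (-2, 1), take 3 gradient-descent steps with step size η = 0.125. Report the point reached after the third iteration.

(-0.140625, -0.8125)

∇L = (4s + 2t, 2s + 12t + 8)
Step 1: at (-2, 1), ∇L = (-6, 16) → (-2, 1) − 0.125·(-6, 16) = (-1.25, -1)
Step 2: at (-1.25, -1), ∇L = (-7, -6.5) → (-1.25, -1) − 0.125·(-7, -6.5) = (-0.375, -0.1875)
Step 3: at (-0.375, -0.1875), ∇L = (-1.875, 5) → (-0.375, -0.1875) − 0.125·(-1.875, 5) = (-0.140625, -0.8125)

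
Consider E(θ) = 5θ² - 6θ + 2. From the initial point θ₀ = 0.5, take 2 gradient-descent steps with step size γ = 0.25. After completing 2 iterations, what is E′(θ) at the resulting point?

-2.25

E′(θ) = 10θ - 6
θ₁ = 0.5 − 0.25·(-1) = 0.75
θ₂ = 0.75 − 0.25·1.5 = 0.375
E′(θ) at (0.375) = -2.25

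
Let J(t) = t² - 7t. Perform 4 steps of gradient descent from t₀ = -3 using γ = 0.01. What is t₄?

-2.49539304

J′(t) = 2t - 7
t₁ = -3 − 0.01·(-13) = -2.87
t₂ = -2.87 − 0.01·(-12.74) = -2.7426
t₃ = -2.7426 − 0.01·(-12.4852) = -2.617748
t₄ = -2.617748 − 0.01·(-12.235496) = -2.49539304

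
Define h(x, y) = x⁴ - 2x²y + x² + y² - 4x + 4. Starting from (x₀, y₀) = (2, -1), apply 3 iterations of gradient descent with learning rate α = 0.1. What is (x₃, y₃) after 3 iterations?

(-0.56, 1.44)

∇h = (4x³ - 4xy + 2x - 4, -2x² + 2y)
(x₁, y₁) = (2, -1) − 0.1·(40, -10) = (-2, 0)
(x₂, y₂) = (-2, 0) − 0.1·(-40, -8) = (2, 0.8)
(x₃, y₃) = (2, 0.8) − 0.1·(25.6, -6.4) = (-0.56, 1.44)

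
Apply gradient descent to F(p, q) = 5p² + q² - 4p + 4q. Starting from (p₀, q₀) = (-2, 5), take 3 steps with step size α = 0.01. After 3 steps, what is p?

∇F = (10p - 4, 2q + 4)
Step 1: at (-2, 5), ∇F = (-24, 14) → (-2, 5) − 0.01·(-24, 14) = (-1.76, 4.86)
Step 2: at (-1.76, 4.86), ∇F = (-21.6, 13.72) → (-1.76, 4.86) − 0.01·(-21.6, 13.72) = (-1.544, 4.7228)
Step 3: at (-1.544, 4.7228), ∇F = (-19.44, 13.4456) → (-1.544, 4.7228) − 0.01·(-19.44, 13.4456) = (-1.3496, 4.588344)
p = -1.3496

-1.3496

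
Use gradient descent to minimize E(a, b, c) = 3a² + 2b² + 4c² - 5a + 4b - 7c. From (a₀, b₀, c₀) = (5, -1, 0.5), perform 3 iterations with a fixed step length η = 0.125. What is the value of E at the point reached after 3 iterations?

-7.13311767578125

∇E = (6a - 5, 4b + 4, 8c - 7)
Step 1: at (5, -1, 0.5), ∇E = (25, 0, -3) → (5, -1, 0.5) − 0.125·(25, 0, -3) = (1.875, -1, 0.875)
Step 2: at (1.875, -1, 0.875), ∇E = (6.25, 0, 0) → (1.875, -1, 0.875) − 0.125·(6.25, 0, 0) = (1.09375, -1, 0.875)
Step 3: at (1.09375, -1, 0.875), ∇E = (1.5625, 0, 0) → (1.09375, -1, 0.875) − 0.125·(1.5625, 0, 0) = (0.8984375, -1, 0.875)
E(0.8984375, -1, 0.875) = -7.13311767578125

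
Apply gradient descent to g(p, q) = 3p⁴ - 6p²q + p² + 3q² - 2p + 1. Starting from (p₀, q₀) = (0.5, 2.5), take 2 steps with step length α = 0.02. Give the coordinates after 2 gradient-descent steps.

∇g = (12p³ - 12pq + 2p - 2, -6p² + 6q)
Step 1: at (0.5, 2.5), ∇g = (-14.5, 13.5) → (0.5, 2.5) − 0.02·(-14.5, 13.5) = (0.79, 2.23)
Step 2: at (0.79, 2.23), ∇g = (-15.643932, 9.6354) → (0.79, 2.23) − 0.02·(-15.643932, 9.6354) = (1.10287864, 2.037292)

(1.10287864, 2.037292)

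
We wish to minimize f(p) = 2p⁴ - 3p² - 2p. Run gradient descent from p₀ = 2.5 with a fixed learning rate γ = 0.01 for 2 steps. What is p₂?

f′(p) = 8p³ - 6p - 2
Step 1: f′(2.5) = 108; p₁ = 2.5 − 0.01·108 = 1.42
Step 2: f′(1.42) = 12.386304; p₂ = 1.42 − 0.01·12.386304 = 1.29613696

1.29613696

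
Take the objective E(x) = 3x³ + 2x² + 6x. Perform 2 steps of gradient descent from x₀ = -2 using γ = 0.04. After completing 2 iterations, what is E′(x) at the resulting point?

434.596407681024

E′(x) = 9x² + 4x + 6
Step 1: E′(-2) = 34; x₁ = -2 − 0.04·34 = -3.36
Step 2: E′(-3.36) = 94.1664; x₂ = -3.36 − 0.04·94.1664 = -7.126656
E′(x) at (-7.126656) = 434.596407681024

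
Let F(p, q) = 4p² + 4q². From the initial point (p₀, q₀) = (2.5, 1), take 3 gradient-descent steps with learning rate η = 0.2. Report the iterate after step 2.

∇F = (8p, 8q)
Step 1: at (2.5, 1), ∇F = (20, 8) → (2.5, 1) − 0.2·(20, 8) = (-1.5, -0.6)
Step 2: at (-1.5, -0.6), ∇F = (-12, -4.8) → (-1.5, -0.6) − 0.2·(-12, -4.8) = (0.9, 0.36)

(0.9, 0.36)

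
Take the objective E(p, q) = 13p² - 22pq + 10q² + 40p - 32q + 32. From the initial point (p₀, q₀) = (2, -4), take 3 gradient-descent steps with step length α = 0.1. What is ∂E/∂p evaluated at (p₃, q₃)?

-7828.32

∇E = (26p - 22q + 40, -22p + 20q - 32)
(p₁, q₁) = (2, -4) − 0.1·(180, -156) = (-16, 11.6)
(p₂, q₂) = (-16, 11.6) − 0.1·(-631.2, 552) = (47.12, -43.6)
(p₃, q₃) = (47.12, -43.6) − 0.1·(2224.32, -1940.64) = (-175.312, 150.464)
∂E/∂p at (-175.312, 150.464) = -7828.32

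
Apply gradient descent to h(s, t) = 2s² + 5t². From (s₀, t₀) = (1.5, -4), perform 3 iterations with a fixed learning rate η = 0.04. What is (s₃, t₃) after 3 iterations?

(0.889056, -0.864)

∇h = (4s, 10t)
Step 1: at (1.5, -4), ∇h = (6, -40) → (1.5, -4) − 0.04·(6, -40) = (1.26, -2.4)
Step 2: at (1.26, -2.4), ∇h = (5.04, -24) → (1.26, -2.4) − 0.04·(5.04, -24) = (1.0584, -1.44)
Step 3: at (1.0584, -1.44), ∇h = (4.2336, -14.4) → (1.0584, -1.44) − 0.04·(4.2336, -14.4) = (0.889056, -0.864)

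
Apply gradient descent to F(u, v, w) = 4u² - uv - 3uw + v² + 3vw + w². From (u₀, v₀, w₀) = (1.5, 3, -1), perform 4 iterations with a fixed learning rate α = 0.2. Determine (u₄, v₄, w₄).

(-0.3384, 3.5496, -4.7304)

∇F = (8u - v - 3w, -u + 2v + 3w, -3u + 3v + 2w)
Step 1: at (1.5, 3, -1), ∇F = (12, 1.5, 2.5) → (1.5, 3, -1) − 0.2·(12, 1.5, 2.5) = (-0.9, 2.7, -1.5)
Step 2: at (-0.9, 2.7, -1.5), ∇F = (-5.4, 1.8, 7.8) → (-0.9, 2.7, -1.5) − 0.2·(-5.4, 1.8, 7.8) = (0.18, 2.34, -3.06)
Step 3: at (0.18, 2.34, -3.06), ∇F = (8.28, -4.68, 0.36) → (0.18, 2.34, -3.06) − 0.2·(8.28, -4.68, 0.36) = (-1.476, 3.276, -3.132)
Step 4: at (-1.476, 3.276, -3.132), ∇F = (-5.688, -1.368, 7.992) → (-1.476, 3.276, -3.132) − 0.2·(-5.688, -1.368, 7.992) = (-0.3384, 3.5496, -4.7304)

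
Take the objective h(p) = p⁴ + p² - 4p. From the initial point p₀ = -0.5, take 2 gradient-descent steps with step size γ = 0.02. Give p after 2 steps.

h′(p) = 4p³ + 2p - 4
p₁ = -0.5 − 0.02·(-5.5) = -0.39
p₂ = -0.39 − 0.02·(-5.017276) = -0.28965448

-0.28965448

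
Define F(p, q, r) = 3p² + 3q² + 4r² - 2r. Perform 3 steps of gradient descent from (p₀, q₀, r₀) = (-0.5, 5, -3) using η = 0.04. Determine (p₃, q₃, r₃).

(-0.219488, 2.19488, -0.771904)

∇F = (6p, 6q, 8r - 2)
Step 1: at (-0.5, 5, -3), ∇F = (-3, 30, -26) → (-0.5, 5, -3) − 0.04·(-3, 30, -26) = (-0.38, 3.8, -1.96)
Step 2: at (-0.38, 3.8, -1.96), ∇F = (-2.28, 22.8, -17.68) → (-0.38, 3.8, -1.96) − 0.04·(-2.28, 22.8, -17.68) = (-0.2888, 2.888, -1.2528)
Step 3: at (-0.2888, 2.888, -1.2528), ∇F = (-1.7328, 17.328, -12.0224) → (-0.2888, 2.888, -1.2528) − 0.04·(-1.7328, 17.328, -12.0224) = (-0.219488, 2.19488, -0.771904)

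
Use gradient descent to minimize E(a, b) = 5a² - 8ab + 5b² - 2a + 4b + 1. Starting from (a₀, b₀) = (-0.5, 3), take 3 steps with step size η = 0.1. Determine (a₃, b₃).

(1.544, -0.752)

∇E = (10a - 8b - 2, -8a + 10b + 4)
Step 1: at (-0.5, 3), ∇E = (-31, 38) → (-0.5, 3) − 0.1·(-31, 38) = (2.6, -0.8)
Step 2: at (2.6, -0.8), ∇E = (30.4, -24.8) → (2.6, -0.8) − 0.1·(30.4, -24.8) = (-0.44, 1.68)
Step 3: at (-0.44, 1.68), ∇E = (-19.84, 24.32) → (-0.44, 1.68) − 0.1·(-19.84, 24.32) = (1.544, -0.752)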